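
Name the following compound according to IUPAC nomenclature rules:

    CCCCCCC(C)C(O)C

Counting along the main chain through the –OH group gives 9 carbons: the parent is nonane.
An alcohol (–OH) is the principal characteristic group, giving the suffix -ol.
The numbering direction is chosen so that numbering from this end puts the hydroxyl group at C-2 rather than C-8.
This places the hydroxyl at C-2; a methyl group at C-3.
The name is 3-methylnonan-2-ol.

3-methylnonan-2-ol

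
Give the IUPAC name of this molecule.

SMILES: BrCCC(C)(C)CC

The longest continuous carbon chain has 5 atoms, so the parent hydride is pentane.
Choose the numbering such that the substituent locant set {1,3,3} is lower than {3,3,5} at the first point of difference.
That gives a bromo group at C-1; two methyl groups at C-3.
The substituents are ordered alphabetically, ignoring any di-/tri- multipliers.
Putting it together: 1-bromo-3,3-dimethylpentane.

1-bromo-3,3-dimethylpentane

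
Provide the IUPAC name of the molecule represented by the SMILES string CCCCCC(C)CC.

The longest continuous carbon chain has 8 atoms, so the parent hydride is octane.
Choose the numbering such that the substituent locant set {3} is lower than {6} at the first point of difference.
With this numbering: a methyl group at C-3.
Putting it together: 3-methyloctane.

3-methyloctane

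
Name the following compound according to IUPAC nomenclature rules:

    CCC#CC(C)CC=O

Counting along the main chain through the –CHO group and the multiple bond gives 7 carbons: the parent is heptane.
The principal characteristic group is an aldehyde (terminal –CHO), named with the suffix -al.
The chain contains a C≡C triple bond, so the unsaturation ending is -yne.
Number the chain so that the aldehyde carbon is C-1 by definition.
This places the triple bond between C-4 and C-5; a methyl group at C-3.
Assembling the pieces gives 3-methylhept-4-ynal.

3-methylhept-4-ynal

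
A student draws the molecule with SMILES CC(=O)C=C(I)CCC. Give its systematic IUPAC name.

The longest carbon chain that includes the carbonyl and the multiple bond has 7 carbons, so the parent hydride is heptane.
A ketone (C=O on an internal carbon) is the principal characteristic group, giving the suffix -one.
A C=C double bond in the chain gives the infix -ene-.
Number the chain so that numbering from this end puts the carbonyl group at C-2 rather than C-6.
This places the carbonyl at C-2; the double bond between C-3 and C-4; an iodo group at C-4.
Putting it together: 4-iodohept-3-en-2-one.

4-iodohept-3-en-2-one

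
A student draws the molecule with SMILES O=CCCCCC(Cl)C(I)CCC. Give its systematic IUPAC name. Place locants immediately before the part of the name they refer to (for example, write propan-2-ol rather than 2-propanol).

6-chloro-7-iododecanal

Counting along the main chain through the –CHO group gives 10 carbons: the parent is decane.
The highest-priority functional group is an aldehyde (terminal –CHO), so the name ends in -al.
The numbering direction is chosen so that the aldehyde carbon is C-1 by definition.
This places a chloro group at C-6; an iodo group at C-7.
Substituent prefixes are cited in alphabetical order (multiplying prefixes like di-/tri- are ignored for ordering).
Assembling the pieces gives 6-chloro-7-iododecanal.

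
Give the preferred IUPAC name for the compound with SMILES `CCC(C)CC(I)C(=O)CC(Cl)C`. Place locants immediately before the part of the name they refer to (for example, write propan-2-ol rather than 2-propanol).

The longest chain bearing the carbonyl is 9 carbons long (nonane).
A ketone (C=O on an internal carbon) is the principal characteristic group, giving the suffix -one.
Number the chain so that numbering from this end puts the carbonyl group at C-4 rather than C-6.
This places the carbonyl at C-4; a chloro group at C-2; an iodo group at C-5; a methyl group at C-7.
Prefixes are listed alphabetically: chloro, iodo, methyl.
Putting it together: 2-chloro-5-iodo-7-methylnonan-4-one.

2-chloro-5-iodo-7-methylnonan-4-one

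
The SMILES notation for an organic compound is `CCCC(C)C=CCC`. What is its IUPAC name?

5-methyloct-3-ene

Counting along the main chain through the multiple bond gives 8 carbons: the parent is octane.
A C=C double bond in the chain gives the infix -ene-.
Choose the numbering such that numbering from this end puts the double bond at C-3 rather than C-5.
That gives the double bond between C-3 and C-4; a methyl group at C-5.
Assembling the pieces gives 5-methyloct-3-ene.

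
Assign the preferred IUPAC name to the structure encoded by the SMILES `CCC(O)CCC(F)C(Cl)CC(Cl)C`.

The longest carbon chain that includes the –OH group has 10 carbons, so the parent hydride is decane.
The principal characteristic group is an alcohol (–OH), named with the suffix -ol.
Choose the numbering such that numbering from this end puts the hydroxyl group at C-3 rather than C-8.
With this numbering: the hydroxyl at C-3; chloro groups at C-7 and C-9; a fluoro group at C-6.
Prefixes are listed alphabetically: chloro, fluoro.
Putting it together: 7,9-dichloro-6-fluorodecan-3-ol.

7,9-dichloro-6-fluorodecan-3-ol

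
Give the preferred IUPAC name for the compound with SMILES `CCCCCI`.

The parent chain contains 5 carbons (pentane).
Number the chain so that the substituent locant set {1} is lower than {5} at the first point of difference.
This places an iodo group at C-1.
Putting it together: 1-iodopentane.

1-iodopentane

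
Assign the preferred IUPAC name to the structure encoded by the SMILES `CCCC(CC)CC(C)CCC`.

The longest continuous carbon chain has 9 atoms, so the parent hydride is nonane.
Number the chain so that the locant sets are identical either way, so the alphabetically earlier ethyl substituent takes the lower locant (4 rather than 6).
This places an ethyl group at C-4; a methyl group at C-6.
Prefixes are listed alphabetically: ethyl, methyl.
Assembling the pieces gives 4-ethyl-6-methylnonane.

4-ethyl-6-methylnonane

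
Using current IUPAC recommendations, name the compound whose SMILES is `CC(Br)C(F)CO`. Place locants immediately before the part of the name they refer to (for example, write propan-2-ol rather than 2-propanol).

The longest chain bearing the –OH group is 4 carbons long (butane).
An alcohol (–OH) is the principal characteristic group, giving the suffix -ol.
Number the chain so that numbering from this end puts the hydroxyl group at C-1 rather than C-4.
That gives the hydroxyl at C-1; a bromo group at C-3; a fluoro group at C-2.
The substituents are ordered alphabetically, ignoring any di-/tri- multipliers.
Putting it together: 3-bromo-2-fluorobutan-1-ol.

3-bromo-2-fluorobutan-1-ol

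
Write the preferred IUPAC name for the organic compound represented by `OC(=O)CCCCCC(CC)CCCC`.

7-ethylundecanoic acid

The longest carbon chain that includes the –COOH group has 11 carbons, so the parent hydride is undecane.
The principal characteristic group is a carboxylic acid (terminal –COOH), named with the suffix -oic acid.
Number the chain so that the carboxylic acid carbon is C-1 by definition.
With this numbering: an ethyl group at C-7.
Putting it together: 7-ethylundecanoic acid.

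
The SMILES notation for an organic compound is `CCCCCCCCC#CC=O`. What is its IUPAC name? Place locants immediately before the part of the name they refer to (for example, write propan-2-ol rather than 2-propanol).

The longest carbon chain that includes the –CHO group and the multiple bond has 11 carbons, so the parent hydride is undecane.
The highest-priority functional group is an aldehyde (terminal –CHO), so the name ends in -al.
The chain contains a C≡C triple bond, so the unsaturation ending is -yne.
The numbering direction is chosen so that the aldehyde carbon is C-1 by definition.
That gives the triple bond between C-2 and C-3.
The name is undec-2-ynal.

undec-2-ynal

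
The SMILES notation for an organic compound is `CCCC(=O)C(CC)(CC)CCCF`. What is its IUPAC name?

5,5-diethyl-8-fluorooctan-4-one

Counting along the main chain through the carbonyl gives 8 carbons: the parent is octane.
The highest-priority functional group is a ketone (C=O on an internal carbon), so the name ends in -one.
The numbering direction is chosen so that numbering from this end puts the carbonyl group at C-4 rather than C-5.
This places the carbonyl at C-4; two ethyl groups at C-5; a fluoro group at C-8.
Substituent prefixes are cited in alphabetical order (multiplying prefixes like di-/tri- are ignored for ordering).
Assembling the pieces gives 5,5-diethyl-8-fluorooctan-4-one.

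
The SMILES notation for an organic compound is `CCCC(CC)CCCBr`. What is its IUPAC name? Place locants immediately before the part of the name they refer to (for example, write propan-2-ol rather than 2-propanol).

The longest carbon chain is 7 atoms: the parent is heptane.
Choose the numbering such that the substituent locant set {1,4} is lower than {4,7} at the first point of difference.
With this numbering: a bromo group at C-1; an ethyl group at C-4.
The substituents are ordered alphabetically, ignoring any di-/tri- multipliers.
Putting it together: 1-bromo-4-ethylheptane.

1-bromo-4-ethylheptane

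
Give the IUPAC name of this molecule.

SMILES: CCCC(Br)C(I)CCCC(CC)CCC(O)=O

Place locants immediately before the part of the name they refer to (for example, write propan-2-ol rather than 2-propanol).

9-bromo-4-ethyl-8-iodododecanoic acid

The longest chain bearing the –COOH group is 12 carbons long (dodecane).
The principal characteristic group is a carboxylic acid (terminal –COOH), named with the suffix -oic acid.
The numbering direction is chosen so that the carboxylic acid carbon is C-1 by definition.
This places a bromo group at C-9; an ethyl group at C-4; an iodo group at C-8.
Prefixes are listed alphabetically: bromo, ethyl, iodo.
Putting it together: 9-bromo-4-ethyl-8-iodododecanoic acid.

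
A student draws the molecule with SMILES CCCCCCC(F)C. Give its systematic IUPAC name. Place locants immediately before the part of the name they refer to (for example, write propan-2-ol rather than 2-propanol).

2-fluorooctane

The longest carbon chain is 8 atoms: the parent is octane.
The numbering direction is chosen so that the substituent locant set {2} is lower than {7} at the first point of difference.
With this numbering: a fluoro group at C-2.
The name is 2-fluorooctane.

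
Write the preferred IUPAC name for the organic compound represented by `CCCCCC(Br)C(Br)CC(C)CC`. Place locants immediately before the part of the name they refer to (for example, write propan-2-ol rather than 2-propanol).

The longest carbon chain is 11 atoms: the parent is undecane.
Number the chain so that the substituent locant set {3,5,6} is lower than {6,7,9} at the first point of difference.
That gives bromo groups at C-5 and C-6; a methyl group at C-3.
Prefixes are listed alphabetically: bromo, methyl.
Putting it together: 5,6-dibromo-3-methylundecane.

5,6-dibromo-3-methylundecane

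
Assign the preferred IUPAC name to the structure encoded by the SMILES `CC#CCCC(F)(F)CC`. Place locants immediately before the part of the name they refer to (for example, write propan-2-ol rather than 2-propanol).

Counting along the main chain through the multiple bond gives 8 carbons: the parent is octane.
The chain contains a C≡C triple bond, so the unsaturation ending is -yne.
Number the chain so that numbering from this end puts the triple bond at C-2 rather than C-6.
This places the triple bond between C-2 and C-3; two fluoro groups at C-6.
Putting it together: 6,6-difluorooct-2-yne.

6,6-difluorooct-2-yne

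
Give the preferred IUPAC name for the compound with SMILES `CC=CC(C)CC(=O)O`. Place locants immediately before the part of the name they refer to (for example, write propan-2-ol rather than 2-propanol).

Counting along the main chain through the –COOH group and the multiple bond gives 6 carbons: the parent is hexane.
A carboxylic acid (terminal –COOH) is the principal characteristic group, giving the suffix -oic acid.
The chain contains a C=C double bond, so the unsaturation ending is -ene.
Choose the numbering such that the carboxylic acid carbon is C-1 by definition.
This places the double bond between C-4 and C-5; a methyl group at C-3.
Putting it together: 3-methylhex-4-enoic acid.

3-methylhex-4-enoic acid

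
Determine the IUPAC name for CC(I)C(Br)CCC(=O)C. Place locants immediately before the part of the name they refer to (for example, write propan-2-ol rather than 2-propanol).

5-bromo-6-iodoheptan-2-one

The longest chain bearing the carbonyl is 7 carbons long (heptane).
A ketone (C=O on an internal carbon) is the principal characteristic group, giving the suffix -one.
The numbering direction is chosen so that numbering from this end puts the carbonyl group at C-2 rather than C-6.
That gives the carbonyl at C-2; a bromo group at C-5; an iodo group at C-6.
Substituent prefixes are cited in alphabetical order (multiplying prefixes like di-/tri- are ignored for ordering).
Putting it together: 5-bromo-6-iodoheptan-2-one.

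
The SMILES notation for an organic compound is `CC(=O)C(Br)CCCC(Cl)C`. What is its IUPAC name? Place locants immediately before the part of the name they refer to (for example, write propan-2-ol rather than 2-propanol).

3-bromo-7-chlorooctan-2-one

The longest chain bearing the carbonyl is 8 carbons long (octane).
The principal characteristic group is a ketone (C=O on an internal carbon), named with the suffix -one.
Number the chain so that numbering from this end puts the carbonyl group at C-2 rather than C-7.
This places the carbonyl at C-2; a bromo group at C-3; a chloro group at C-7.
Prefixes are listed alphabetically: bromo, chloro.
The name is 3-bromo-7-chlorooctan-2-one.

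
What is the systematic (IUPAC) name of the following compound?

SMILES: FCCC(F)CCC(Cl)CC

The longest carbon chain is 8 atoms: the parent is octane.
The numbering direction is chosen so that the substituent locant set {1,3,6} is lower than {3,6,8} at the first point of difference.
With this numbering: a chloro group at C-6; fluoro groups at C-1 and C-3.
Prefixes are listed alphabetically: chloro, fluoro.
Putting it together: 6-chloro-1,3-difluorooctane.

6-chloro-1,3-difluorooctane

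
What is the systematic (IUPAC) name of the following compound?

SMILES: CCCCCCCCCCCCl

The parent chain contains 11 carbons (undecane).
The numbering direction is chosen so that the substituent locant set {1} is lower than {11} at the first point of difference.
This places a chloro group at C-1.
Assembling the pieces gives 1-chloroundecane.

1-chloroundecane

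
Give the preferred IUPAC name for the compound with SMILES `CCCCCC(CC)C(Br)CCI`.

3-bromo-4-ethyl-1-iodononane

The parent chain contains 9 carbons (nonane).
Choose the numbering such that the substituent locant set {1,3,4} is lower than {6,7,9} at the first point of difference.
This places a bromo group at C-3; an ethyl group at C-4; an iodo group at C-1.
Prefixes are listed alphabetically: bromo, ethyl, iodo.
Assembling the pieces gives 3-bromo-4-ethyl-1-iodononane.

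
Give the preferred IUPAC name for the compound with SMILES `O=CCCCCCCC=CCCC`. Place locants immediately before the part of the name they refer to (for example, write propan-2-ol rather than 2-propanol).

The longest chain bearing the –CHO group and the multiple bond is 12 carbons long (dodecane).
The highest-priority functional group is an aldehyde (terminal –CHO), so the name ends in -al.
There is one C=C double bond, indicated by the ending -ene.
Number the chain so that the aldehyde carbon is C-1 by definition.
With this numbering: the double bond between C-8 and C-9.
The name is dodec-8-enal.

dodec-8-enal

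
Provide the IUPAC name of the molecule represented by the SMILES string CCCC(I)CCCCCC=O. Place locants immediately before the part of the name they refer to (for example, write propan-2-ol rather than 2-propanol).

7-iododecanal

Counting along the main chain through the –CHO group gives 10 carbons: the parent is decane.
The principal characteristic group is an aldehyde (terminal –CHO), named with the suffix -al.
Number the chain so that the aldehyde carbon is C-1 by definition.
With this numbering: an iodo group at C-7.
Assembling the pieces gives 7-iododecanal.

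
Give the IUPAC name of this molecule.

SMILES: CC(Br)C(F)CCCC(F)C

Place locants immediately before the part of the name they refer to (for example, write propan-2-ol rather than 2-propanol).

The parent chain contains 8 carbons (octane).
Number the chain so that the substituent locant set {2,3,7} is lower than {2,6,7} at the first point of difference.
This places a bromo group at C-2; fluoro groups at C-3 and C-7.
Substituent prefixes are cited in alphabetical order (multiplying prefixes like di-/tri- are ignored for ordering).
The name is 2-bromo-3,7-difluorooctane.

2-bromo-3,7-difluorooctane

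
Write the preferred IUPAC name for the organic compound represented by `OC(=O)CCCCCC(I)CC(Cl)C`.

Counting along the main chain through the –COOH group gives 10 carbons: the parent is decane.
The highest-priority functional group is a carboxylic acid (terminal –COOH), so the name ends in -oic acid.
Choose the numbering such that the carboxylic acid carbon is C-1 by definition.
This places a chloro group at C-9; an iodo group at C-7.
The substituents are ordered alphabetically, ignoring any di-/tri- multipliers.
The name is 9-chloro-7-iododecanoic acid.

9-chloro-7-iododecanoic acid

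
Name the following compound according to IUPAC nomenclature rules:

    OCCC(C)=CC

The longest carbon chain that includes the –OH group and the multiple bond has 5 carbons, so the parent hydride is pentane.
The principal characteristic group is an alcohol (–OH), named with the suffix -ol.
The chain contains a C=C double bond, so the unsaturation ending is -ene.
Choose the numbering such that numbering from this end puts the hydroxyl group at C-1 rather than C-5.
With this numbering: the hydroxyl at C-1; the double bond between C-3 and C-4; a methyl group at C-3.
The name is 3-methylpent-3-en-1-ol.

3-methylpent-3-en-1-ol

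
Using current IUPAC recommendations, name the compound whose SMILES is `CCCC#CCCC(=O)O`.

Counting along the main chain through the –COOH group and the multiple bond gives 8 carbons: the parent is octane.
A carboxylic acid (terminal –COOH) is the principal characteristic group, giving the suffix -oic acid.
The chain contains a C≡C triple bond, so the unsaturation ending is -yne.
The numbering direction is chosen so that the carboxylic acid carbon is C-1 by definition.
With this numbering: the triple bond between C-4 and C-5.
Assembling the pieces gives oct-4-ynoic acid.

oct-4-ynoic acid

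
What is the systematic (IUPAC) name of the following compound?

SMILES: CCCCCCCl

The longest continuous carbon chain has 6 atoms, so the parent hydride is hexane.
The numbering direction is chosen so that the substituent locant set {1} is lower than {6} at the first point of difference.
This places a chloro group at C-1.
Putting it together: 1-chlorohexane.

1-chlorohexane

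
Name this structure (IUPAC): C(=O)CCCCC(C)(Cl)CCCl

The longest carbon chain that includes the –CHO group has 8 carbons, so the parent hydride is octane.
The principal characteristic group is an aldehyde (terminal –CHO), named with the suffix -al.
Number the chain so that the aldehyde carbon is C-1 by definition.
With this numbering: chloro groups at C-6 and C-8; a methyl group at C-6.
Substituent prefixes are cited in alphabetical order (multiplying prefixes like di-/tri- are ignored for ordering).
Putting it together: 6,8-dichloro-6-methyloctanal.

6,8-dichloro-6-methyloctanal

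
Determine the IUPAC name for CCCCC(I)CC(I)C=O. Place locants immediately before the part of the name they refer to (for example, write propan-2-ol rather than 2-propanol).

2,4-diiodooctanal

The longest carbon chain that includes the –CHO group has 8 carbons, so the parent hydride is octane.
An aldehyde (terminal –CHO) is the principal characteristic group, giving the suffix -al.
The numbering direction is chosen so that the aldehyde carbon is C-1 by definition.
That gives iodo groups at C-2 and C-4.
The name is 2,4-diiodooctanal.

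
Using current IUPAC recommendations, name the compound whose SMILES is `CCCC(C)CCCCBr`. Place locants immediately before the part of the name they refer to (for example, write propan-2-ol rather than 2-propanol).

The parent chain contains 8 carbons (octane).
Choose the numbering such that the substituent locant set {1,5} is lower than {4,8} at the first point of difference.
This places a bromo group at C-1; a methyl group at C-5.
The substituents are ordered alphabetically, ignoring any di-/tri- multipliers.
Assembling the pieces gives 1-bromo-5-methyloctane.

1-bromo-5-methyloctane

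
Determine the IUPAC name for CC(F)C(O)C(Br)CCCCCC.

The longest chain bearing the –OH group is 10 carbons long (decane).
The highest-priority functional group is an alcohol (–OH), so the name ends in -ol.
Number the chain so that numbering from this end puts the hydroxyl group at C-3 rather than C-8.
With this numbering: the hydroxyl at C-3; a bromo group at C-4; a fluoro group at C-2.
The substituents are ordered alphabetically, ignoring any di-/tri- multipliers.
Assembling the pieces gives 4-bromo-2-fluorodecan-3-ol.

4-bromo-2-fluorodecan-3-ol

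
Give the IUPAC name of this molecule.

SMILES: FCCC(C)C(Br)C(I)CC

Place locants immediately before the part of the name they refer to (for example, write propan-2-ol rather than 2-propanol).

The longest continuous carbon chain has 7 atoms, so the parent hydride is heptane.
The numbering direction is chosen so that the substituent locant set {1,3,4,5} is lower than {3,4,5,7} at the first point of difference.
This places a bromo group at C-4; a fluoro group at C-1; an iodo group at C-5; a methyl group at C-3.
The substituents are ordered alphabetically, ignoring any di-/tri- multipliers.
Putting it together: 4-bromo-1-fluoro-5-iodo-3-methylheptane.

4-bromo-1-fluoro-5-iodo-3-methylheptane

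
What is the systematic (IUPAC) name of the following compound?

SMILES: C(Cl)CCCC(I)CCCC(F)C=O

The longest chain bearing the –CHO group is 10 carbons long (decane).
The principal characteristic group is an aldehyde (terminal –CHO), named with the suffix -al.
Number the chain so that the aldehyde carbon is C-1 by definition.
With this numbering: a chloro group at C-10; a fluoro group at C-2; an iodo group at C-6.
Substituent prefixes are cited in alphabetical order (multiplying prefixes like di-/tri- are ignored for ordering).
The name is 10-chloro-2-fluoro-6-iododecanal.

10-chloro-2-fluoro-6-iododecanal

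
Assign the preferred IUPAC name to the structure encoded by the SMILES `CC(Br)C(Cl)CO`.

3-bromo-2-chlorobutan-1-ol

Counting along the main chain through the –OH group gives 4 carbons: the parent is butane.
The highest-priority functional group is an alcohol (–OH), so the name ends in -ol.
Number the chain so that numbering from this end puts the hydroxyl group at C-1 rather than C-4.
This places the hydroxyl at C-1; a bromo group at C-3; a chloro group at C-2.
The substituents are ordered alphabetically, ignoring any di-/tri- multipliers.
Assembling the pieces gives 3-bromo-2-chlorobutan-1-ol.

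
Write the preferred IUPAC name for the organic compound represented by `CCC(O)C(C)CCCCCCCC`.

4-methyldodecan-3-ol

Counting along the main chain through the –OH group gives 12 carbons: the parent is dodecane.
An alcohol (–OH) is the principal characteristic group, giving the suffix -ol.
Choose the numbering such that numbering from this end puts the hydroxyl group at C-3 rather than C-10.
With this numbering: the hydroxyl at C-3; a methyl group at C-4.
Putting it together: 4-methyldodecan-3-ol.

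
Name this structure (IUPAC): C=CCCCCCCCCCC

The longest chain bearing the multiple bond is 12 carbons long (dodecane).
The chain contains a C=C double bond, so the unsaturation ending is -ene.
Number the chain so that numbering from this end puts the double bond at C-1 rather than C-11.
With this numbering: the double bond between C-1 and C-2.
Assembling the pieces gives dodec-1-ene.

dodec-1-ene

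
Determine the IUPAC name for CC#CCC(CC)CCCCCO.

6-ethyldec-8-yn-1-ol

Counting along the main chain through the –OH group and the multiple bond gives 10 carbons: the parent is decane.
An alcohol (–OH) is the principal characteristic group, giving the suffix -ol.
There is one C≡C triple bond, indicated by the ending -yne.
The numbering direction is chosen so that numbering from this end puts the hydroxyl group at C-1 rather than C-10.
That gives the hydroxyl at C-1; the triple bond between C-8 and C-9; an ethyl group at C-6.
Assembling the pieces gives 6-ethyldec-8-yn-1-ol.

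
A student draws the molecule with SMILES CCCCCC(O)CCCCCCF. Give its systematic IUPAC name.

12-fluorododecan-6-ol

The longest carbon chain that includes the –OH group has 12 carbons, so the parent hydride is dodecane.
The highest-priority functional group is an alcohol (–OH), so the name ends in -ol.
Choose the numbering such that numbering from this end puts the hydroxyl group at C-6 rather than C-7.
This places the hydroxyl at C-6; a fluoro group at C-12.
Putting it together: 12-fluorododecan-6-ol.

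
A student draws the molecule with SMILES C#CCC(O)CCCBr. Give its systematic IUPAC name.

7-bromohept-1-yn-4-ol

The longest chain bearing the –OH group and the multiple bond is 7 carbons long (heptane).
The highest-priority functional group is an alcohol (–OH), so the name ends in -ol.
There is one C≡C triple bond, indicated by the ending -yne.
Choose the numbering such that numbering from this end puts the triple bond at C-1 rather than C-6.
With this numbering: the hydroxyl at C-4; the triple bond between C-1 and C-2; a bromo group at C-7.
Assembling the pieces gives 7-bromohept-1-yn-4-ol.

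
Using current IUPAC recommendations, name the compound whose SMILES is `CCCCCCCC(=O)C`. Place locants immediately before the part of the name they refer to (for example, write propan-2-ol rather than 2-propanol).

The longest carbon chain that includes the carbonyl has 9 carbons, so the parent hydride is nonane.
A ketone (C=O on an internal carbon) is the principal characteristic group, giving the suffix -one.
Number the chain so that numbering from this end puts the carbonyl group at C-2 rather than C-8.
This places the carbonyl at C-2.
The name is nonan-2-one.

nonan-2-one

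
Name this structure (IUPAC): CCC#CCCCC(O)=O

The longest carbon chain that includes the –COOH group and the multiple bond has 8 carbons, so the parent hydride is octane.
A carboxylic acid (terminal –COOH) is the principal characteristic group, giving the suffix -oic acid.
The chain contains a C≡C triple bond, so the unsaturation ending is -yne.
Choose the numbering such that the carboxylic acid carbon is C-1 by definition.
That gives the triple bond between C-5 and C-6.
Putting it together: oct-5-ynoic acid.

oct-5-ynoic acid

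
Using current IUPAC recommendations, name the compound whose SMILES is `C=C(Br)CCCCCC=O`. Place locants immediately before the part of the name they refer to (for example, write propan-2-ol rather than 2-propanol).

7-bromooct-7-enal

The longest carbon chain that includes the –CHO group and the multiple bond has 8 carbons, so the parent hydride is octane.
The highest-priority functional group is an aldehyde (terminal –CHO), so the name ends in -al.
A C=C double bond in the chain gives the infix -ene-.
Choose the numbering such that the aldehyde carbon is C-1 by definition.
This places the double bond between C-7 and C-8; a bromo group at C-7.
The name is 7-bromooct-7-enal.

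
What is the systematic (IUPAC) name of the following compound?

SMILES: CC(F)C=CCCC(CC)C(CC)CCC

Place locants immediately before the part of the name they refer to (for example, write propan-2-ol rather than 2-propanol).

7,8-diethyl-2-fluoroundec-3-ene

The longest carbon chain that includes the multiple bond has 11 carbons, so the parent hydride is undecane.
The chain contains a C=C double bond, so the unsaturation ending is -ene.
Number the chain so that numbering from this end puts the double bond at C-3 rather than C-8.
This places the double bond between C-3 and C-4; ethyl groups at C-7 and C-8; a fluoro group at C-2.
Substituent prefixes are cited in alphabetical order (multiplying prefixes like di-/tri- are ignored for ordering).
The name is 7,8-diethyl-2-fluoroundec-3-ene.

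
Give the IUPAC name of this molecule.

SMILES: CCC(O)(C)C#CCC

3-methylhept-4-yn-3-ol

The longest chain bearing the –OH group and the multiple bond is 7 carbons long (heptane).
The principal characteristic group is an alcohol (–OH), named with the suffix -ol.
A C≡C triple bond in the chain gives the infix -yne-.
Number the chain so that numbering from this end puts the hydroxyl group at C-3 rather than C-5.
This places the hydroxyl at C-3; the triple bond between C-4 and C-5; a methyl group at C-3.
The name is 3-methylhept-4-yn-3-ol.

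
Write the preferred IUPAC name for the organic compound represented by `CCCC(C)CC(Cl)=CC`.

3-chloro-5-methyloct-2-ene

The longest chain bearing the multiple bond is 8 carbons long (octane).
A C=C double bond in the chain gives the infix -ene-.
The numbering direction is chosen so that numbering from this end puts the double bond at C-2 rather than C-6.
That gives the double bond between C-2 and C-3; a chloro group at C-3; a methyl group at C-5.
Substituent prefixes are cited in alphabetical order (multiplying prefixes like di-/tri- are ignored for ordering).
The name is 3-chloro-5-methyloct-2-ene.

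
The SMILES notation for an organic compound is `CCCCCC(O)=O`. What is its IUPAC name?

hexanoic acid

The longest chain bearing the –COOH group is 6 carbons long (hexane).
The highest-priority functional group is a carboxylic acid (terminal –COOH), so the name ends in -oic acid.
Number the chain so that the carboxylic acid carbon is C-1 by definition.
Putting it together: hexanoic acid.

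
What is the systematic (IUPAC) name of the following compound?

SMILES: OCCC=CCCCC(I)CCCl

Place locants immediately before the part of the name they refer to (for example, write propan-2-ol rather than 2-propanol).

Counting along the main chain through the –OH group and the multiple bond gives 10 carbons: the parent is decane.
An alcohol (–OH) is the principal characteristic group, giving the suffix -ol.
There is one C=C double bond, indicated by the ending -ene.
The numbering direction is chosen so that numbering from this end puts the hydroxyl group at C-1 rather than C-10.
With this numbering: the hydroxyl at C-1; the double bond between C-3 and C-4; a chloro group at C-10; an iodo group at C-8.
The substituents are ordered alphabetically, ignoring any di-/tri- multipliers.
Assembling the pieces gives 10-chloro-8-iododec-3-en-1-ol.

10-chloro-8-iododec-3-en-1-ol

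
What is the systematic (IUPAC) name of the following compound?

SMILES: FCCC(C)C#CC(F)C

2,7-difluoro-5-methylhept-3-yne

Counting along the main chain through the multiple bond gives 7 carbons: the parent is heptane.
There is one C≡C triple bond, indicated by the ending -yne.
The numbering direction is chosen so that numbering from this end puts the triple bond at C-3 rather than C-4.
With this numbering: the triple bond between C-3 and C-4; fluoro groups at C-2 and C-7; a methyl group at C-5.
Prefixes are listed alphabetically: fluoro, methyl.
Assembling the pieces gives 2,7-difluoro-5-methylhept-3-yne.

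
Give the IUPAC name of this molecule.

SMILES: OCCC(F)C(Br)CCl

Counting along the main chain through the –OH group gives 5 carbons: the parent is pentane.
The principal characteristic group is an alcohol (–OH), named with the suffix -ol.
The numbering direction is chosen so that numbering from this end puts the hydroxyl group at C-1 rather than C-5.
That gives the hydroxyl at C-1; a bromo group at C-4; a chloro group at C-5; a fluoro group at C-3.
Substituent prefixes are cited in alphabetical order (multiplying prefixes like di-/tri- are ignored for ordering).
The name is 4-bromo-5-chloro-3-fluoropentan-1-ol.

4-bromo-5-chloro-3-fluoropentan-1-ol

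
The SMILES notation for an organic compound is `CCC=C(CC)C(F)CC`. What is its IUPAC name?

4-ethyl-5-fluorohept-3-ene

The longest chain bearing the multiple bond is 7 carbons long (heptane).
There is one C=C double bond, indicated by the ending -ene.
Number the chain so that numbering from this end puts the double bond at C-3 rather than C-4.
This places the double bond between C-3 and C-4; an ethyl group at C-4; a fluoro group at C-5.
Prefixes are listed alphabetically: ethyl, fluoro.
The name is 4-ethyl-5-fluorohept-3-ene.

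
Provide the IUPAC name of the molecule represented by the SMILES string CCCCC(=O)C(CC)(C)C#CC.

4-ethyl-4-methylnon-2-yn-5-one

The longest chain bearing the carbonyl and the multiple bond is 9 carbons long (nonane).
A ketone (C=O on an internal carbon) is the principal characteristic group, giving the suffix -one.
A C≡C triple bond in the chain gives the infix -yne-.
Choose the numbering such that numbering from this end puts the triple bond at C-2 rather than C-7.
With this numbering: the carbonyl at C-5; the triple bond between C-2 and C-3; an ethyl group at C-4; a methyl group at C-4.
Prefixes are listed alphabetically: ethyl, methyl.
The name is 4-ethyl-4-methylnon-2-yn-5-one.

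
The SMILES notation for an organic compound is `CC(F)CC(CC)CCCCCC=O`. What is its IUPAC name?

7-ethyl-9-fluorodecanal

Counting along the main chain through the –CHO group gives 10 carbons: the parent is decane.
The principal characteristic group is an aldehyde (terminal –CHO), named with the suffix -al.
Number the chain so that the aldehyde carbon is C-1 by definition.
This places an ethyl group at C-7; a fluoro group at C-9.
Prefixes are listed alphabetically: ethyl, fluoro.
Putting it together: 7-ethyl-9-fluorodecanal.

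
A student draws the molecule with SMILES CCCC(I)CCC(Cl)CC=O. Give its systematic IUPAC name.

3-chloro-6-iodononanal

The longest carbon chain that includes the –CHO group has 9 carbons, so the parent hydride is nonane.
The principal characteristic group is an aldehyde (terminal –CHO), named with the suffix -al.
Number the chain so that the aldehyde carbon is C-1 by definition.
That gives a chloro group at C-3; an iodo group at C-6.
Prefixes are listed alphabetically: chloro, iodo.
The name is 3-chloro-6-iodononanal.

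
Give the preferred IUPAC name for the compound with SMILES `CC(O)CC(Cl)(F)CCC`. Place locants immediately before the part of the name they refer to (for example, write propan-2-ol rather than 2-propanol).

The longest carbon chain that includes the –OH group has 7 carbons, so the parent hydride is heptane.
The principal characteristic group is an alcohol (–OH), named with the suffix -ol.
Choose the numbering such that numbering from this end puts the hydroxyl group at C-2 rather than C-6.
That gives the hydroxyl at C-2; a chloro group at C-4; a fluoro group at C-4.
Substituent prefixes are cited in alphabetical order (multiplying prefixes like di-/tri- are ignored for ordering).
Putting it together: 4-chloro-4-fluoroheptan-2-ol.

4-chloro-4-fluoroheptan-2-ol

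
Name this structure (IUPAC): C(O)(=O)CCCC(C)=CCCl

The longest chain bearing the –COOH group and the multiple bond is 7 carbons long (heptane).
The highest-priority functional group is a carboxylic acid (terminal –COOH), so the name ends in -oic acid.
A C=C double bond in the chain gives the infix -ene-.
Choose the numbering such that the carboxylic acid carbon is C-1 by definition.
This places the double bond between C-5 and C-6; a chloro group at C-7; a methyl group at C-5.
Substituent prefixes are cited in alphabetical order (multiplying prefixes like di-/tri- are ignored for ordering).
Assembling the pieces gives 7-chloro-5-methylhept-5-enoic acid.

7-chloro-5-methylhept-5-enoic acid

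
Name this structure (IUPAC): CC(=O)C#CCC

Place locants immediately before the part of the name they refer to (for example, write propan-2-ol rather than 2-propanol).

The longest chain bearing the carbonyl and the multiple bond is 6 carbons long (hexane).
The principal characteristic group is a ketone (C=O on an internal carbon), named with the suffix -one.
The chain contains a C≡C triple bond, so the unsaturation ending is -yne.
Number the chain so that numbering from this end puts the carbonyl group at C-2 rather than C-5.
With this numbering: the carbonyl at C-2; the triple bond between C-3 and C-4.
Assembling the pieces gives hex-3-yn-2-one.

hex-3-yn-2-one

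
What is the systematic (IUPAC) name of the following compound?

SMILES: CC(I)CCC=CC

The longest chain bearing the multiple bond is 7 carbons long (heptane).
A C=C double bond in the chain gives the infix -ene-.
Number the chain so that numbering from this end puts the double bond at C-2 rather than C-5.
That gives the double bond between C-2 and C-3; an iodo group at C-6.
Putting it together: 6-iodohept-2-ene.

6-iodohept-2-ene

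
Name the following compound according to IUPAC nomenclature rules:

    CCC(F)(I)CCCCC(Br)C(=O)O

2-bromo-7-fluoro-7-iodononanoic acid

Counting along the main chain through the –COOH group gives 9 carbons: the parent is nonane.
The highest-priority functional group is a carboxylic acid (terminal –COOH), so the name ends in -oic acid.
Number the chain so that the carboxylic acid carbon is C-1 by definition.
This places a bromo group at C-2; a fluoro group at C-7; an iodo group at C-7.
Substituent prefixes are cited in alphabetical order (multiplying prefixes like di-/tri- are ignored for ordering).
Assembling the pieces gives 2-bromo-7-fluoro-7-iodononanoic acid.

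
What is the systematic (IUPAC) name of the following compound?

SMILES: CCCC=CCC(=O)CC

Counting along the main chain through the carbonyl and the multiple bond gives 9 carbons: the parent is nonane.
The principal characteristic group is a ketone (C=O on an internal carbon), named with the suffix -one.
A C=C double bond in the chain gives the infix -ene-.
Choose the numbering such that numbering from this end puts the carbonyl group at C-3 rather than C-7.
This places the carbonyl at C-3; the double bond between C-5 and C-6.
Putting it together: non-5-en-3-one.

non-5-en-3-one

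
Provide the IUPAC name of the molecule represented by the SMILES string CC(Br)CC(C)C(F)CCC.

2-bromo-5-fluoro-4-methyloctane

The longest continuous carbon chain has 8 atoms, so the parent hydride is octane.
Number the chain so that the substituent locant set {2,4,5} is lower than {4,5,7} at the first point of difference.
With this numbering: a bromo group at C-2; a fluoro group at C-5; a methyl group at C-4.
The substituents are ordered alphabetically, ignoring any di-/tri- multipliers.
The name is 2-bromo-5-fluoro-4-methyloctane.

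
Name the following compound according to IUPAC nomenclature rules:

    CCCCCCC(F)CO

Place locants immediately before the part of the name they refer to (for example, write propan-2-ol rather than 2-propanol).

2-fluorooctan-1-ol

Counting along the main chain through the –OH group gives 8 carbons: the parent is octane.
The principal characteristic group is an alcohol (–OH), named with the suffix -ol.
Number the chain so that numbering from this end puts the hydroxyl group at C-1 rather than C-8.
This places the hydroxyl at C-1; a fluoro group at C-2.
The name is 2-fluorooctan-1-ol.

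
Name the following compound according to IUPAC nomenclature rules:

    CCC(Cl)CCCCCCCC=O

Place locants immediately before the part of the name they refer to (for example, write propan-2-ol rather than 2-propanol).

The longest chain bearing the –CHO group is 11 carbons long (undecane).
The highest-priority functional group is an aldehyde (terminal –CHO), so the name ends in -al.
Choose the numbering such that the aldehyde carbon is C-1 by definition.
With this numbering: a chloro group at C-9.
Putting it together: 9-chloroundecanal.

9-chloroundecanal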